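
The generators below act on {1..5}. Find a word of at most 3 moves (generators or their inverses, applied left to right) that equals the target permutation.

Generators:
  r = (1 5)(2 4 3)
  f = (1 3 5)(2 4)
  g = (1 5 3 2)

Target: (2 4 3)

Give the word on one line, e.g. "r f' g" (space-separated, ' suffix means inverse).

f' g'

  after f': (1 5 3)(2 4)
  after g': (2 4 3)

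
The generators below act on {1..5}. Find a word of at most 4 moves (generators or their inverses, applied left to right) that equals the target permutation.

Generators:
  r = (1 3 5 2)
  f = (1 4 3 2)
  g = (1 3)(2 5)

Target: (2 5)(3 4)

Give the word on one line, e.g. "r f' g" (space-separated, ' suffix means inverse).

f r r f'

  after f: (1 4 3 2)
  after r: (1 4 5 2 3)
  after r: (1 4 2 5)
  after f': (2 5)(3 4)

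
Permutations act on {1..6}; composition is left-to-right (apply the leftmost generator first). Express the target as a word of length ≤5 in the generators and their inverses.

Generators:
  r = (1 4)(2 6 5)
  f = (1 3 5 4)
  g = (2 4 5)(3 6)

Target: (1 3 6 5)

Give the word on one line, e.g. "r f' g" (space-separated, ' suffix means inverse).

  after g: (2 4 5)(3 6)
  after f': (1 4 3 6)(2 5)
  after g: (1 5 4 6)
  after r': (1 6 4 2 5)
  after g: (1 3 6 5)

g f' g r' g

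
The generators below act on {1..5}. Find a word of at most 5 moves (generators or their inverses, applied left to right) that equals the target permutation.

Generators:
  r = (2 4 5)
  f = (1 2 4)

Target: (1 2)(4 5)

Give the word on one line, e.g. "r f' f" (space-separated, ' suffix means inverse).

  after r': (2 5 4)
  after f: (1 2 5)
  after r': (1 5)(2 4)
  after r': (1 4 5)
  after f': (1 2)(4 5)

r' f r' r' f'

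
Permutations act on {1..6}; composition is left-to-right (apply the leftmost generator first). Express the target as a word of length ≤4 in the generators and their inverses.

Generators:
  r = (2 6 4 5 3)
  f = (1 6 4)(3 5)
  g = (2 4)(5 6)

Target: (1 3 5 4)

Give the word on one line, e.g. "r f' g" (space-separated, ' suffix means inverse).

  after r': (2 3 5 4 6)
  after f': (1 4)(2 5 6)
  after g: (1 2 6 4)
  after r': (1 3 5 4)

r' f' g r'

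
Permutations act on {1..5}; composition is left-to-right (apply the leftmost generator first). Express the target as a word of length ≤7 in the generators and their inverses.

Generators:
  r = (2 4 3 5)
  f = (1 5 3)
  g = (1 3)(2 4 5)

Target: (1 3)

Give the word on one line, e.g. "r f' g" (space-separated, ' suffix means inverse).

  after g: (1 3)(2 4 5)
  after r: (1 5 4 2 3)
  after f: (1 3 5 4 2)
  after f: (2 5 4)
  after g: (1 3)

g r f f g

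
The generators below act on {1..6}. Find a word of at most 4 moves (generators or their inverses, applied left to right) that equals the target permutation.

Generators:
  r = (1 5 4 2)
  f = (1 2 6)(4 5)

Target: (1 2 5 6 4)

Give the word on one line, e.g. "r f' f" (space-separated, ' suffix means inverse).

  after f': (1 6 2)(4 5)
  after r: (1 6)(2 5)
  after r: (1 6 5)(2 4)
  after f': (1 2 5 6 4)

f' r r f'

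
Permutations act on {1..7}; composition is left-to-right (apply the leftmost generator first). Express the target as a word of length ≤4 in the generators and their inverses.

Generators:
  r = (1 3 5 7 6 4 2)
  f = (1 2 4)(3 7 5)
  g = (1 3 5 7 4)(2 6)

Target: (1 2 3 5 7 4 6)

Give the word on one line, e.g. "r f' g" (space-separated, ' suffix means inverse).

  after r': (1 2 4 6 7 5 3)
  after g: (1 6 4 2)
  after g: (1 2 3 5 7 4 6)

r' g g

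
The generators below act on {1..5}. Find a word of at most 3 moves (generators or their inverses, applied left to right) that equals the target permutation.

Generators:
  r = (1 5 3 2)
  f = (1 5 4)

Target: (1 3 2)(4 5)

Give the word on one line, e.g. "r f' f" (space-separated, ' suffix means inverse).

  after f: (1 5 4)
  after r: (1 3 2)(4 5)

f r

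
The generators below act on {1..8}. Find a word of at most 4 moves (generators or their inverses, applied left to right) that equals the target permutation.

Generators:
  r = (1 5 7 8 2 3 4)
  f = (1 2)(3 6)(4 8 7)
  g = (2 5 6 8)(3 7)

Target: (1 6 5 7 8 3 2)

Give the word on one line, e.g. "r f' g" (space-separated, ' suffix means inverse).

  after f: (1 2)(3 6)(4 8 7)
  after r: (1 3 6 4 2 5 7)
  after f': (1 6 7 2 5 8 4)
  after r': (1 6 5 7 8 3 2)

f r f' r'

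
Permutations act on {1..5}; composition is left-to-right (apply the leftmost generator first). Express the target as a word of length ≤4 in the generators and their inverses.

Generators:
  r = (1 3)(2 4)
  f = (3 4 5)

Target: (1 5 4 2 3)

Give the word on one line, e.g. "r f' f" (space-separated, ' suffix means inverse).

  after r: (1 3)(2 4)
  after f': (1 5 4 2 3)
  after r: (1 5 2)
  after r: (1 5 4 2 3)

r f' r r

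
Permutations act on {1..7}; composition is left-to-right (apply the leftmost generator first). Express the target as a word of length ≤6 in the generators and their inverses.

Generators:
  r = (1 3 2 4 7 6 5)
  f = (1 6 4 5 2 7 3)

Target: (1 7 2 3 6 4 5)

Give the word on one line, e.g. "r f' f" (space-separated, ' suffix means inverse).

f r r r f'

  after f: (1 6 4 5 2 7 3)
  after r: (1 5 4)(2 6 7)
  after r: (2 5 7 4 3)
  after r: (1 3 4 2)(5 6)
  after f': (1 7 2 3 6 4 5)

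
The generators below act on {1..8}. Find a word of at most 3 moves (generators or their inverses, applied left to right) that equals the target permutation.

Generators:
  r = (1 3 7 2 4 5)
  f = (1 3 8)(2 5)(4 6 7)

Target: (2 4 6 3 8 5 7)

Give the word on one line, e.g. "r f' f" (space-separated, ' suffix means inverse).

f r'

  after f: (1 3 8)(2 5)(4 6 7)
  after r': (2 4 6 3 8 5 7)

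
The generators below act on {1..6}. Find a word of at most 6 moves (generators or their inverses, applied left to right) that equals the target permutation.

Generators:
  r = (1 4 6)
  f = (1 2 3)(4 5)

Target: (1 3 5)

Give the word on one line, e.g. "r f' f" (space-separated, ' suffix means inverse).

r' f r f' r

  after r': (1 6 4)
  after f: (1 6 5 4 2 3)
  after r: (2 3 4)(5 6)
  after f': (1 3 5 6 4)
  after r: (1 3 5)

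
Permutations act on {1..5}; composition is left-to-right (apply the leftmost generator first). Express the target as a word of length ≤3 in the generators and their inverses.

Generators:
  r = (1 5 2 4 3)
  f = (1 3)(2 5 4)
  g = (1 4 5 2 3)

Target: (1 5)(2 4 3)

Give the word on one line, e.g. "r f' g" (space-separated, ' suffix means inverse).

r g f

  after r: (1 5 2 4 3)
  after g: (1 2 5 3 4)
  after f: (1 5)(2 4 3)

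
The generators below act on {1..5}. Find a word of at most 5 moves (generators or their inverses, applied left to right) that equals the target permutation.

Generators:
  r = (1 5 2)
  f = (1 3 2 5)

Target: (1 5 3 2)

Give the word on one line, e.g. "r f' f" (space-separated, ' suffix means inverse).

r f' r r

  after r: (1 5 2)
  after f': (1 2 5 3)
  after r: (3 5)
  after r: (1 5 3 2)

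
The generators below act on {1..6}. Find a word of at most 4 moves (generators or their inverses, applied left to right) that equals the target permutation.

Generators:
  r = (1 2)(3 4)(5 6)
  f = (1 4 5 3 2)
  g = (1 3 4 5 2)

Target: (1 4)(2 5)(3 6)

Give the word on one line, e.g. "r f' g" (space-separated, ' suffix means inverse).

f' r' f

  after f': (1 2 3 5 4)
  after r': (2 4)(3 6 5)
  after f: (1 4)(2 5)(3 6)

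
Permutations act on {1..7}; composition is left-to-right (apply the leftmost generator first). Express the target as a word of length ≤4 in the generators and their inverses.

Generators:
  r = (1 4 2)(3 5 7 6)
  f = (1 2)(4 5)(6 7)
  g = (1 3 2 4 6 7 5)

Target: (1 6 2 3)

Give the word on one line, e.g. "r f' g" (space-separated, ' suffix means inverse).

r g

  after r: (1 4 2)(3 5 7 6)
  after g: (1 6 2 3)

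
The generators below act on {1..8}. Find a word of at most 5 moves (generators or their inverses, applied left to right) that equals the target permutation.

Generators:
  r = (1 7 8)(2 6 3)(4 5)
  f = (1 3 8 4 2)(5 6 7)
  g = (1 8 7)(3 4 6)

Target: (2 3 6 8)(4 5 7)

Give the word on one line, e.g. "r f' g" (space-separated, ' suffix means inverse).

  after g': (1 7 8)(3 6 4)
  after r': (2 3)(4 6 5)
  after f: (1 3)(2 8 4 7 5)
  after f: (1 8 2 4 5)(6 7)
  after g': (2 3 6 8)(4 5 7)

g' r' f f g'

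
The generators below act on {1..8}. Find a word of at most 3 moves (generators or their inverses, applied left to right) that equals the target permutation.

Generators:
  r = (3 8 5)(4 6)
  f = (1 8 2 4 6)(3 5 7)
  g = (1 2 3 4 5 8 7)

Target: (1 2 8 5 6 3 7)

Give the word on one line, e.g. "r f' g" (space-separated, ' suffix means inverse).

r g r

  after r: (3 8 5)(4 6)
  after g: (1 2 3 7)(4 6 5)
  after r: (1 2 8 5 6 3 7)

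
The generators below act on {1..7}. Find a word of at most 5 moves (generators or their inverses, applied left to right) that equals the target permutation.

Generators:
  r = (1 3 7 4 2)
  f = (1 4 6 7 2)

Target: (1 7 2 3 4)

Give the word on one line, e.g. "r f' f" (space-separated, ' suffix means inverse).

r' r' r'

  after r': (1 2 4 7 3)
  after r': (1 4 3 2 7)
  after r': (1 7 2 3 4)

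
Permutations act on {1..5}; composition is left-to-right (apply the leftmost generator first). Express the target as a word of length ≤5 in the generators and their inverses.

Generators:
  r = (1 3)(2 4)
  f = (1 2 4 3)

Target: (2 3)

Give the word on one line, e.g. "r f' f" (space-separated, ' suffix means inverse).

  after r: (1 3)(2 4)
  after f: (2 3)
  after r: (1 3 4 2)
  after r: (2 3)

r f r r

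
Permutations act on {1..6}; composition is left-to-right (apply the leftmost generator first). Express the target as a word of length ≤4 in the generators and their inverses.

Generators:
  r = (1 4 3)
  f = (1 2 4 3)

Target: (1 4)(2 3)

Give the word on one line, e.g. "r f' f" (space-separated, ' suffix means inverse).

f' f'

  after f': (1 3 4 2)
  after f': (1 4)(2 3)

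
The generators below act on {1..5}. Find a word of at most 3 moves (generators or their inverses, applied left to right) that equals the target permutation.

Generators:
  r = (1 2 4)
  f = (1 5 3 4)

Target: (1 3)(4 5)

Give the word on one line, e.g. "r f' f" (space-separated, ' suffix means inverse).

f f

  after f: (1 5 3 4)
  after f: (1 3)(4 5)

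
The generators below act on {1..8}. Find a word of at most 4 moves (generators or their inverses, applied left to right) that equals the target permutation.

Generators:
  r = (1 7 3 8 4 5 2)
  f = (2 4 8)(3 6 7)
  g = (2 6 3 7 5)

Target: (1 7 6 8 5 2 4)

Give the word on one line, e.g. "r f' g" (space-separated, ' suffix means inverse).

f' r

  after f': (2 8 4)(3 7 6)
  after r: (1 7 6 8 5 2 4)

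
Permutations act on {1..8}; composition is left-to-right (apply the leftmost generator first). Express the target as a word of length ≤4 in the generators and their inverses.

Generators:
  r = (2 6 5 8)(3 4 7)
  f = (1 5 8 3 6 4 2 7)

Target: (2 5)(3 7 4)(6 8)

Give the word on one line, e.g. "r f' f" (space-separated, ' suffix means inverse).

  after r: (2 6 5 8)(3 4 7)
  after r: (2 5)(3 7 4)(6 8)

r r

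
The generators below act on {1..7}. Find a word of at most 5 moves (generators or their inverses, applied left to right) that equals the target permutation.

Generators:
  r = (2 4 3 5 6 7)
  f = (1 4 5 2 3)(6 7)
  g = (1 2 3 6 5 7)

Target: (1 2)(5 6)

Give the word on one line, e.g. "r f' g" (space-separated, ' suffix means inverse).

  after f: (1 4 5 2 3)(6 7)
  after g': (1 4 6 5)(3 7)
  after g': (1 4 3 5 7 2)
  after r': (1 2)(5 6)

f g' g' r'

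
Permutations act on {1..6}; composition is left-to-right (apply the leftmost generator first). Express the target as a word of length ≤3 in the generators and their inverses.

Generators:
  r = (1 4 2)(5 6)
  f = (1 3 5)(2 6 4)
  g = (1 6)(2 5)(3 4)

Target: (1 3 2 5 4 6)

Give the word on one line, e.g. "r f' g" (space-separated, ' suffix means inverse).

  after r: (1 4 2)(5 6)
  after g': (1 3 4 5)(2 6)
  after r: (1 3 2 5 4 6)

r g' r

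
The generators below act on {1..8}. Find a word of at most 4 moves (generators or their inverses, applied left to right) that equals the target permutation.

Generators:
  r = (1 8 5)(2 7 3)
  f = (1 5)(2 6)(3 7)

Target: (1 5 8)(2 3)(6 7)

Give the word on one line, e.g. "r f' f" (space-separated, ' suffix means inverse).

r f r' f'

  after r: (1 8 5)(2 7 3)
  after f: (1 8)(2 3 6)
  after r': (2 7)(3 6)(5 8)
  after f': (1 5 8)(2 3)(6 7)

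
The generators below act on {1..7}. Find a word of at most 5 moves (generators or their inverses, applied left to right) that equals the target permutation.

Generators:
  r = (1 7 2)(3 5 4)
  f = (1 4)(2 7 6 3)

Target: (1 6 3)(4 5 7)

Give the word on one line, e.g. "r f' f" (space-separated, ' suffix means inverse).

  after f: (1 4)(2 7 6 3)
  after f: (2 6)(3 7)
  after r': (1 2 6 7 4 5 3)
  after f': (1 3 4 5 6 2 7)
  after f': (1 6 3)(4 5 7)

f f r' f' f'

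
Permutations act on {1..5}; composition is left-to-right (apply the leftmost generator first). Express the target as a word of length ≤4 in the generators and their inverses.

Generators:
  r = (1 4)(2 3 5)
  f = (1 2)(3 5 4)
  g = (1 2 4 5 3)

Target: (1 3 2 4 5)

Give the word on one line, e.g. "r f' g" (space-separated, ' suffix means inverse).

f r

  after f: (1 2)(3 5 4)
  after r: (1 3 2 4 5)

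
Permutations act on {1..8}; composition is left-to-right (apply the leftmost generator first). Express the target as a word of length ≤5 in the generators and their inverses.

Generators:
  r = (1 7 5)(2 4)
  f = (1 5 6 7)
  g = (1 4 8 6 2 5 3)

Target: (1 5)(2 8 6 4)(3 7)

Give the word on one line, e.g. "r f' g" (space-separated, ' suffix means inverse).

  after g': (1 3 5 2 6 8 4)
  after f: (1 3 6 8 4 5 2 7)
  after r: (1 3 6 8 2 5 4)
  after f: (1 3 7)(2 6 8)(4 5)
  after g': (1 5)(2 8 6 4)(3 7)

g' f r f g'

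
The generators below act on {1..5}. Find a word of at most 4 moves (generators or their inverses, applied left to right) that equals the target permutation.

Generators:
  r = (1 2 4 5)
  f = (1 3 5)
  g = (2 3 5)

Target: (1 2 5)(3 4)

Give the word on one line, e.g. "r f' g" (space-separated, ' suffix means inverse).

g' r f'

  after g': (2 5 3)
  after r: (1 2)(3 4 5)
  after f': (1 2 5)(3 4)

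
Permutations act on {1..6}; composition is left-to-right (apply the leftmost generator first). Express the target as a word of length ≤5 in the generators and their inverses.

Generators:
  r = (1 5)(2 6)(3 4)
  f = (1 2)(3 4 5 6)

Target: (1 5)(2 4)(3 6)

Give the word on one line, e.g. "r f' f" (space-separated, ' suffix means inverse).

r' f r' f' r

  after r': (1 5)(2 6)(3 4)
  after f: (1 6)(2 3 5)
  after r': (1 2 4 3)(5 6)
  after f': (2 3)(4 6)
  after r: (1 5)(2 4)(3 6)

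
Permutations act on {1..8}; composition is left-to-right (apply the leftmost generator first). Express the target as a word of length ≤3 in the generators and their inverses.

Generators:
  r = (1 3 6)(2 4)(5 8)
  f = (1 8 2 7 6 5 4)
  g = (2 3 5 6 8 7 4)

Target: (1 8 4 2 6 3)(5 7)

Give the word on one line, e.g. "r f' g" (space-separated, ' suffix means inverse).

g' g' f

  after g': (2 4 7 8 6 5 3)
  after g': (2 7 6 3 4 8 5)
  after f: (1 8 4 2 6 3)(5 7)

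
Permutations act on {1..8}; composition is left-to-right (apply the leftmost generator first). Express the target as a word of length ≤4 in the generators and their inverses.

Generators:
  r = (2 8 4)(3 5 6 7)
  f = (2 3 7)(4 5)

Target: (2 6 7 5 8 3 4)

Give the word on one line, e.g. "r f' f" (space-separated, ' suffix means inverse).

f r r f

  after f: (2 3 7)(4 5)
  after r: (2 5)(4 6 7 8)
  after r: (2 6 3 5 8)(4 7)
  after f: (2 6 7 5 8 3 4)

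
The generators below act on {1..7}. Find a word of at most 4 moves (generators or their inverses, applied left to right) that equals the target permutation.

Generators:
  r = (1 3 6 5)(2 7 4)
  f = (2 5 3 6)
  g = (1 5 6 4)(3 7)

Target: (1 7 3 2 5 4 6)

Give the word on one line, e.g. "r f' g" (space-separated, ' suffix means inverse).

  after r: (1 3 6 5)(2 7 4)
  after g': (1 7 6)(2 3 5 4)
  after f': (1 7 3 2 5 4 6)

r g' f'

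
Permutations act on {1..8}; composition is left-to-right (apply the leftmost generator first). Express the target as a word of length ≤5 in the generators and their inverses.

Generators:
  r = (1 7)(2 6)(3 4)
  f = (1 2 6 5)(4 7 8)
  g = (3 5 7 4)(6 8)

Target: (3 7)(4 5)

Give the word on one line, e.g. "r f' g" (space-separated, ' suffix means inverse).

g r' r' g

  after g: (3 5 7 4)(6 8)
  after r': (1 7 3 5)(2 6 8)
  after r': (3 5 7 4)(6 8)
  after g: (3 7)(4 5)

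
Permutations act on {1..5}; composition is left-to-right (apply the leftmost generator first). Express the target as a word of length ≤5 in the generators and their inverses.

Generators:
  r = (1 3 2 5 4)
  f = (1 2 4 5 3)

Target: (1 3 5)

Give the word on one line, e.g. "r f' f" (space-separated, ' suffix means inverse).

  after r: (1 3 2 5 4)
  after f': (1 5 2 4 3)
  after r: (1 4 2)
  after r: (2 3)(4 5)
  after r: (1 3 5)

r f' r r r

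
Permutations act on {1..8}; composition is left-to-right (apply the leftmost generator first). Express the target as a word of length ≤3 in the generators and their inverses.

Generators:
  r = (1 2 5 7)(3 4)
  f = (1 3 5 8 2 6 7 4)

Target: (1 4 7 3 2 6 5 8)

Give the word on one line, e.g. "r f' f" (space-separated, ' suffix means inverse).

f r'

  after f: (1 3 5 8 2 6 7 4)
  after r': (1 4 7 3 2 6 5 8)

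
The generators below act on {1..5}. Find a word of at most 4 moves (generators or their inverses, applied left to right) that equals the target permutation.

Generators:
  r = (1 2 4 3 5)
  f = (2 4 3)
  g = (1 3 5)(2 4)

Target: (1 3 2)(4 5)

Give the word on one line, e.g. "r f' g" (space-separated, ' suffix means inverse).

  after f': (2 3 4)
  after r': (1 5 3 2 4)
  after f: (1 5 2 3 4)
  after g': (1 3 2)(4 5)

f' r' f g'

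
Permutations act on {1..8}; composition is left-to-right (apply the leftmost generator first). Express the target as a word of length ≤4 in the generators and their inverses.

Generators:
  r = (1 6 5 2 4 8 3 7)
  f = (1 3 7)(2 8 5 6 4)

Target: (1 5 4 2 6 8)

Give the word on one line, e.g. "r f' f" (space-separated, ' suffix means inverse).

r f'

  after r: (1 6 5 2 4 8 3 7)
  after f': (1 5 4 2 6 8)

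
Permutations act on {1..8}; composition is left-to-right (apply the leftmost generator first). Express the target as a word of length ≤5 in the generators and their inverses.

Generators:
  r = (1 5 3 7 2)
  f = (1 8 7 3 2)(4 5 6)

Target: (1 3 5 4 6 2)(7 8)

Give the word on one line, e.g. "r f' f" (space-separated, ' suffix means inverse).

f' r' r'

  after f': (1 2 3 7 8)(4 6 5)
  after r': (1 7 8 2 5 4 6)
  after r': (1 3 5 4 6 2)(7 8)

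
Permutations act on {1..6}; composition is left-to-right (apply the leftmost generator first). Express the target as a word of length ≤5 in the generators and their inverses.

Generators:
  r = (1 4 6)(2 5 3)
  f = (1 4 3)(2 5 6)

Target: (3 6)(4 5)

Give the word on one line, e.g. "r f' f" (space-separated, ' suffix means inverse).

r f f

  after r: (1 4 6)(2 5 3)
  after f: (1 3 5)(2 6 4)
  after f: (3 6)(4 5)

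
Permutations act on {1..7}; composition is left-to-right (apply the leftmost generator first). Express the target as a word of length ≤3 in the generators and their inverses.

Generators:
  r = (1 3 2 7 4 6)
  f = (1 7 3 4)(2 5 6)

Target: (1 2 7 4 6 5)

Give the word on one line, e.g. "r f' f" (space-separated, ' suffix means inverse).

f' r' r'

  after f': (1 4 3 7)(2 6 5)
  after r': (1 7 6 5 3 2 4)
  after r': (1 2 7 4 6 5)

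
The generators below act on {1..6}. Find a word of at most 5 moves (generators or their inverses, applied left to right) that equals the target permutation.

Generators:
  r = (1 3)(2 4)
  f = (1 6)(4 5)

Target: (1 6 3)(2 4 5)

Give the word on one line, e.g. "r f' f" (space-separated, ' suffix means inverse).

  after r: (1 3)(2 4)
  after f': (1 3 6)(2 5 4)
  after r': (2 5)(3 6)
  after f: (1 6 3)(2 4 5)

r f' r' f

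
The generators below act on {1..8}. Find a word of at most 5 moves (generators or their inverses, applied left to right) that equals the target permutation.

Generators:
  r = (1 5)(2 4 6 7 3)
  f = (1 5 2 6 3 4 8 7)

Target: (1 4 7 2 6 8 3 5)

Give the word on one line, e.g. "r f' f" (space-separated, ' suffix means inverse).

r' f r

  after r': (1 5)(2 3 7 6 4)
  after f: (1 2 4 6 8 7 3)
  after r: (1 4 7 2 6 8 3 5)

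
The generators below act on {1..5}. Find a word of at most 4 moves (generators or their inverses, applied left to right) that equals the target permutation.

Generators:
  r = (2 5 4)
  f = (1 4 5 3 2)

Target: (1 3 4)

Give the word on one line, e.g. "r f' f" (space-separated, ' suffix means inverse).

f r f'

  after f: (1 4 5 3 2)
  after r: (1 2)(3 5)
  after f': (1 3 4)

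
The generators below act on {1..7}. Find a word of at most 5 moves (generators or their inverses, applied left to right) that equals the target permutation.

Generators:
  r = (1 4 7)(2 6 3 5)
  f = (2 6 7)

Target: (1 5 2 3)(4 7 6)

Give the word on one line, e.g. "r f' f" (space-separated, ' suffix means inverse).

  after r': (1 7 4)(2 5 3 6)
  after f': (1 6 7 4)(2 5 3)
  after r: (1 3 6)
  after f: (1 3 7 2 6)
  after r: (1 5 2 3)(4 7 6)

r' f' r f r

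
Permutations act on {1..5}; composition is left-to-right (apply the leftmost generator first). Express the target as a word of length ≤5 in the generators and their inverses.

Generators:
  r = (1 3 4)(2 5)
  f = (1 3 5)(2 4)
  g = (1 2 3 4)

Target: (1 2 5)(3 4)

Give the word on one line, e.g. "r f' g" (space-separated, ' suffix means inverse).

  after f': (1 5 3)(2 4)
  after f': (1 3 5)
  after f': (2 4)
  after g': (1 4)(2 3)
  after f: (1 2 5)(3 4)

f' f' f' g' f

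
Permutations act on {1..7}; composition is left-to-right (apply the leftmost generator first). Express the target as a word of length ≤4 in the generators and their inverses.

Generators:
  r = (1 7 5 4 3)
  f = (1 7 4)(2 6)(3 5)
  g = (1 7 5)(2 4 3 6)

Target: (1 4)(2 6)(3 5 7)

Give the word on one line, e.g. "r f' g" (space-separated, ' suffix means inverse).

  after r': (1 3 4 5 7)
  after f': (1 5)(2 6)(3 7 4)
  after r: (1 4)(2 6)(3 5 7)

r' f' r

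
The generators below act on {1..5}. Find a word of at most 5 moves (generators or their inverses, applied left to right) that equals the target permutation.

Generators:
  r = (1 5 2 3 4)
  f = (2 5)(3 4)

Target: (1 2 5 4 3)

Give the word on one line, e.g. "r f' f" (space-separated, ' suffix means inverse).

r' f' r'

  after r': (1 4 3 2 5)
  after f': (1 3 5)
  after r': (1 2 5 4 3)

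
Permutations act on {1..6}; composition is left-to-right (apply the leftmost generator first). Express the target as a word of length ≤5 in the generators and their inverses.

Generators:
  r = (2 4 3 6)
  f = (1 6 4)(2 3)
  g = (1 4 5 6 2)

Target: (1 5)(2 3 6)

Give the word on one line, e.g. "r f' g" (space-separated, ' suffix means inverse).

  after r: (2 4 3 6)
  after f: (1 6 3 4 2)
  after g': (1 5 4 6 3)
  after f: (1 5)(2 3 6)

r f g' f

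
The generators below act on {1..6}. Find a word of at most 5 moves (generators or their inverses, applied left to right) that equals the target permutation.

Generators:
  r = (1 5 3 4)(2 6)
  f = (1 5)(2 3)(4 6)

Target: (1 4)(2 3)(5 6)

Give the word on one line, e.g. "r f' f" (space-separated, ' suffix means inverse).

  after r': (1 4 3 5)(2 6)
  after r': (1 3)(4 5)
  after r': (1 5 3 4)(2 6)
  after f': (2 4 5)(3 6)
  after r': (1 4)(2 3)(5 6)

r' r' r' f' r'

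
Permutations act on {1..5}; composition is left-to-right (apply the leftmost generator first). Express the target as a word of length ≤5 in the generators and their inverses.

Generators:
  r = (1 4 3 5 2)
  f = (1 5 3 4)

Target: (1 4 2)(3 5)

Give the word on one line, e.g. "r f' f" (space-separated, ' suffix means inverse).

  after r: (1 4 3 5 2)
  after f': (1 3)(2 4 5)
  after r: (1 5)(2 3 4)
  after f: (1 3)(2 4)
  after f: (1 4 2)(3 5)

r f' r f f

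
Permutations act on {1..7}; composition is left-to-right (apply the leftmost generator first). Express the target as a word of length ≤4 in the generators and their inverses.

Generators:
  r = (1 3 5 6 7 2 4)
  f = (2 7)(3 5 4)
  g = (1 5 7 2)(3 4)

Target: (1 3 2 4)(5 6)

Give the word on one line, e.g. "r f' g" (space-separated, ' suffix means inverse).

g r'

  after g: (1 5 7 2)(3 4)
  after r': (1 3 2 4)(5 6)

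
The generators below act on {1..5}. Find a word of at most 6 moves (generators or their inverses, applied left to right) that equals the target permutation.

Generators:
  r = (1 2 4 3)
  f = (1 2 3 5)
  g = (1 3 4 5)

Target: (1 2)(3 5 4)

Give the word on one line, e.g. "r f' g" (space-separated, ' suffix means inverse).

  after g': (1 5 4 3)
  after g': (1 4)(3 5)
  after r: (1 3 5)(2 4)
  after r: (2 3 5)
  after r: (1 2)(3 5 4)

g' g' r r r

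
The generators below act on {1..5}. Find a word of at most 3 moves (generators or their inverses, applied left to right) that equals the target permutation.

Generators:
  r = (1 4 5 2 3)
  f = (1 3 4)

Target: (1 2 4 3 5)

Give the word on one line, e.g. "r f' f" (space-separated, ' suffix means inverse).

  after r': (1 3 2 5 4)
  after r': (1 2 4 3 5)

r' r'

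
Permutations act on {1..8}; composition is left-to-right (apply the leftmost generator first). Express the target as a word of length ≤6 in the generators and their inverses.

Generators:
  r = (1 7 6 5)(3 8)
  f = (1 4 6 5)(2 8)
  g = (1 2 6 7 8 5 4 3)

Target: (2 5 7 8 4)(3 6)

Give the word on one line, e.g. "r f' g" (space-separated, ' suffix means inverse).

r f g' r r

  after r: (1 7 6 5)(3 8)
  after f: (1 7 5 4 6)(2 8 3)
  after g': (1 6 3)(2 7 8 4)
  after r: (1 5)(2 6 8 4)(3 7)
  after r: (2 5 7 8 4)(3 6)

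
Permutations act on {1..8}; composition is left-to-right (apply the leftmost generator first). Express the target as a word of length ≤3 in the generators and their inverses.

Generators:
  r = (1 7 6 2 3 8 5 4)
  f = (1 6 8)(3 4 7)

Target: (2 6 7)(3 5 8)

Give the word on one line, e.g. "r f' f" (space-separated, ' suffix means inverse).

r r f'

  after r: (1 7 6 2 3 8 5 4)
  after r: (1 6 3 5)(2 8 4 7)
  after f': (2 6 7)(3 5 8)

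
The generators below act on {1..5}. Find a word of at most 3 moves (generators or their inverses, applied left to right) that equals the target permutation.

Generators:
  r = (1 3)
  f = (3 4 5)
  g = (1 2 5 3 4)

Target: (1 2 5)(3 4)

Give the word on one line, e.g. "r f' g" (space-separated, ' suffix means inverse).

  after g: (1 2 5 3 4)
  after r': (1 2 5)(3 4)

g r'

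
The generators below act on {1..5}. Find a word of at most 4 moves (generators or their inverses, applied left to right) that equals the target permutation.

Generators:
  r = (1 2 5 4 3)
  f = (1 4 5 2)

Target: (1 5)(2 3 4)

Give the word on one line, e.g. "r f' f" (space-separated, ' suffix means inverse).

  after f': (1 2 5 4)
  after f': (1 5)(2 4)
  after f': (1 4 5 2)
  after r': (1 5)(2 3 4)

f' f' f' r'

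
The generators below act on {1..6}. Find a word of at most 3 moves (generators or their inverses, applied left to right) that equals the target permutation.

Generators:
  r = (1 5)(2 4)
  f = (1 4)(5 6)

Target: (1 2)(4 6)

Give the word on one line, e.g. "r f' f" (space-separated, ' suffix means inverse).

  after f: (1 4)(5 6)
  after r: (1 2 4 5 6)
  after f: (1 2)(4 6)

f r f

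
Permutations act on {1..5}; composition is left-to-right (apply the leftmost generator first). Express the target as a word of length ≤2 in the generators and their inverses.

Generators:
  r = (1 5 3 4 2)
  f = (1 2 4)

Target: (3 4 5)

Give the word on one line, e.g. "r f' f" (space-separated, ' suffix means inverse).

f r

  after f: (1 2 4)
  after r: (3 4 5)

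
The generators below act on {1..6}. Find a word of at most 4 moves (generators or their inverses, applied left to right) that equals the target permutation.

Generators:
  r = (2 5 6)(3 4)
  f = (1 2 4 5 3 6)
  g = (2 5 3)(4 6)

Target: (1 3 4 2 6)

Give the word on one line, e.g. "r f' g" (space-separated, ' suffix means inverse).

f g'

  after f: (1 2 4 5 3 6)
  after g': (1 3 4 2 6)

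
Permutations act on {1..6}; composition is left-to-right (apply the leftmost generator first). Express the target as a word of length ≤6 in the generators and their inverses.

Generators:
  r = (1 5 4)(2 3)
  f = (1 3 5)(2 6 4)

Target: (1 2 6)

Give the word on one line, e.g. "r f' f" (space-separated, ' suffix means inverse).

r' f' r' f f

  after r': (1 4 5)(2 3)
  after f': (1 6 2)(3 4)
  after r': (1 6 3 5)(2 4)
  after f: (1 4 6 5 3)
  after f: (1 2 6)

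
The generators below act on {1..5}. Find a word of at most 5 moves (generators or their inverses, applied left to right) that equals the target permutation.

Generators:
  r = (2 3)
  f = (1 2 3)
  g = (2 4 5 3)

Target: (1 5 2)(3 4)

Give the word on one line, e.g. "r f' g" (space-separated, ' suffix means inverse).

f' r g g

  after f': (1 3 2)
  after r: (1 2)
  after g: (1 4 5 3 2)
  after g: (1 5 2)(3 4)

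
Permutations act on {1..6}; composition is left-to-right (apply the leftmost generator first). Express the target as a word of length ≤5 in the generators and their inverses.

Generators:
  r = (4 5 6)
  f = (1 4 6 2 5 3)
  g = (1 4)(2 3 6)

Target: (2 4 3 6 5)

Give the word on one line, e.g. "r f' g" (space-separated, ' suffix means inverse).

g f' r'

  after g: (1 4)(2 3 6)
  after f': (2 5)(3 4)
  after r': (2 4 3 6 5)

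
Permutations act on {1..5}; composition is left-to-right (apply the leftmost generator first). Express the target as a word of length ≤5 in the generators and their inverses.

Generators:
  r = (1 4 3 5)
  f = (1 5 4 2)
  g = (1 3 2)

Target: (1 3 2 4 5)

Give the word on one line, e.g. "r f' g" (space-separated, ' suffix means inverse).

f g r'

  after f: (1 5 4 2)
  after g: (1 5 4)(2 3)
  after r': (1 3 2 4 5)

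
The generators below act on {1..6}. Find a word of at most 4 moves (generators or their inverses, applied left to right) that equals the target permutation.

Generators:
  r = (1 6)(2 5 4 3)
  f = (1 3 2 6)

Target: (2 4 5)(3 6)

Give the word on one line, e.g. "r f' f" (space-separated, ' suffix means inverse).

  after f': (1 6 2 3)
  after r': (2 4 5)(3 6)

f' r'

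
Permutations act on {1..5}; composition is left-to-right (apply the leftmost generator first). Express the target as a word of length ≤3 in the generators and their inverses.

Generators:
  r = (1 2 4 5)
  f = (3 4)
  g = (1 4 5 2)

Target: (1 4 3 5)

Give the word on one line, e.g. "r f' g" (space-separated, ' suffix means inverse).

  after f': (3 4)
  after r': (1 5 4 3 2)
  after g': (1 4 3 5)

f' r' g'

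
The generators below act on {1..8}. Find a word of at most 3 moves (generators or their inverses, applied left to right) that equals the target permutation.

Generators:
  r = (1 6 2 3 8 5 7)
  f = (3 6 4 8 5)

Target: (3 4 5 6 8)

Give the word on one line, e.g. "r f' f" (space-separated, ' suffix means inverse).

  after f': (3 5 8 4 6)
  after f': (3 8 6 5 4)
  after f': (3 4 5 6 8)

f' f' f'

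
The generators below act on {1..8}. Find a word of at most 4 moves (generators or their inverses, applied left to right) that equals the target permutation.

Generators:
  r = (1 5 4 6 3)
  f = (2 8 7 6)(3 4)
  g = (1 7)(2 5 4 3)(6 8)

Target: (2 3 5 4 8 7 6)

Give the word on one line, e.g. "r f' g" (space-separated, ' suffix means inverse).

g' g' f

  after g': (1 7)(2 3 4 5)(6 8)
  after g': (2 4)(3 5)
  after f: (2 3 5 4 8 7 6)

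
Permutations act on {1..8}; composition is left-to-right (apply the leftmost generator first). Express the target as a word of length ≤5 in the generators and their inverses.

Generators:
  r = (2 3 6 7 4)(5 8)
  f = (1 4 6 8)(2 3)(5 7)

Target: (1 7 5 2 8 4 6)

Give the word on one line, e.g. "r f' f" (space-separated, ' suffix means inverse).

r' f' r' f'

  after r': (2 4 7 6 3)(5 8)
  after f': (1 8 7 4 5 6 2)
  after r': (1 5 3 2)(4 8 6)
  after f': (1 7 5 2 8 4 6)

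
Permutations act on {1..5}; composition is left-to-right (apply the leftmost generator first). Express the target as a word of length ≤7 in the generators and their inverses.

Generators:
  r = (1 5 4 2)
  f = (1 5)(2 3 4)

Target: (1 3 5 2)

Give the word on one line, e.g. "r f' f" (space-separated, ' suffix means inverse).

  after f': (1 5)(2 4 3)
  after r': (2 5)(3 4)
  after f: (1 5 3 2)
  after r: (1 4 2 5 3)
  after f': (1 3 5 2)

f' r' f r f'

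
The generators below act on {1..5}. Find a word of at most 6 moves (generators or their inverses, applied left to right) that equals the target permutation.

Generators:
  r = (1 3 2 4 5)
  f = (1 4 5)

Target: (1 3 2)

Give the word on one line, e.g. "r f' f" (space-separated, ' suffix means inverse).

f r' f r'

  after f: (1 4 5)
  after r': (1 2 3)
  after f: (1 2 3 4 5)
  after r': (1 3 2)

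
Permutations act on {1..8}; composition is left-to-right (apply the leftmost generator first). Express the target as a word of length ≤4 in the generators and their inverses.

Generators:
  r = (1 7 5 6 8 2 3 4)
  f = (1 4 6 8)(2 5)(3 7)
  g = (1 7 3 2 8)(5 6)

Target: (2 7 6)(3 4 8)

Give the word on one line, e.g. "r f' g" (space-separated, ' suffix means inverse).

  after r: (1 7 5 6 8 2 3 4)
  after g': (2 7 6)(3 4 8)

r g'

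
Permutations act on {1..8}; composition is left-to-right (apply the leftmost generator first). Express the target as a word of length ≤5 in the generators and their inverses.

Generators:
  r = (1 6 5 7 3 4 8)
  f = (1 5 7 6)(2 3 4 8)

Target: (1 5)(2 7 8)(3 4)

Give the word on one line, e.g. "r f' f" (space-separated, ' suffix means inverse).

  after r': (1 8 4 3 7 5 6)
  after f: (1 2 3 6 5)
  after f: (1 3)(2 4 8)(6 7)
  after r': (1 7)(2 3 8)(5 6)
  after r': (1 5)(2 7 8)(3 4)

r' f f r' r'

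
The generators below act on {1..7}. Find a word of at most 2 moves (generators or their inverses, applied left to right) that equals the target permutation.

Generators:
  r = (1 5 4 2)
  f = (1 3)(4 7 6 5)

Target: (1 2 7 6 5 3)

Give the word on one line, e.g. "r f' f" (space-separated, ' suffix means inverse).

r' f

  after r': (1 2 4 5)
  after f: (1 2 7 6 5 3)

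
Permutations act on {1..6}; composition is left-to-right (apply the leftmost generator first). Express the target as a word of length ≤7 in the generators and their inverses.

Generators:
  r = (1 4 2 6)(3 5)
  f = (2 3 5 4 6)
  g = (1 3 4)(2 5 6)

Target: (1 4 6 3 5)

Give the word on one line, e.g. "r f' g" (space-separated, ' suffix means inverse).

r f' r f' r'

  after r: (1 4 2 6)(3 5)
  after f': (1 5 2 4 6)
  after r: (1 3 5 6 4)
  after f': (1 2 6 5 4)
  after r': (1 4 6 3 5)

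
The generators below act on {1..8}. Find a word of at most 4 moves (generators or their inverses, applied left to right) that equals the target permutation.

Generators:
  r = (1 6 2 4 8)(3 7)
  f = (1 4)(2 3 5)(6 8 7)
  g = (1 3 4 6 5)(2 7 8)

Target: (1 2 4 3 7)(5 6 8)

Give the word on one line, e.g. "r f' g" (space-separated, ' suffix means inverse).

f g' f'

  after f: (1 4)(2 3 5)(6 8 7)
  after g': (1 3 6 7 4 5 8 2)
  after f': (1 2 4 3 7)(5 6 8)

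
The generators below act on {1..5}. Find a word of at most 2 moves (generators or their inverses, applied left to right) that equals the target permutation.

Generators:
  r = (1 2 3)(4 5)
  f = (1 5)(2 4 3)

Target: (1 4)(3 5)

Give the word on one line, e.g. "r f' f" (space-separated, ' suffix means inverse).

  after f': (1 5)(2 3 4)
  after r': (1 4)(3 5)

f' r'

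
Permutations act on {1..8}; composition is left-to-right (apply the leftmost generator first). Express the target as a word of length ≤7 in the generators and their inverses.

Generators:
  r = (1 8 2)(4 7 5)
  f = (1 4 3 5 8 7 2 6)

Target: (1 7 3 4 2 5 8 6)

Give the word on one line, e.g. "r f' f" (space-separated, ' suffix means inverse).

  after f': (1 6 2 7 8 5 3 4)
  after r: (1 6)(2 5 3 7)(4 8)
  after f': (1 2 3 8)(4 5)
  after r': (1 8 2 3)(4 7)
  after f: (1 7 3 4 2 5 8 6)

f' r f' r' f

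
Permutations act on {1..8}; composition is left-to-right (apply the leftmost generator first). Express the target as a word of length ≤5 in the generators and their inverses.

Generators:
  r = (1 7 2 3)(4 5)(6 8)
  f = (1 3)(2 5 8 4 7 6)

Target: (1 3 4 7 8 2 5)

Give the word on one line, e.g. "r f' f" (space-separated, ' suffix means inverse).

  after f: (1 3)(2 5 8 4 7 6)
  after r: (2 4)(3 7 8 5 6)
  after f: (1 3 6)(2 7 4 5)
  after r: (3 8 6 7 5)
  after f: (1 3 4 7 8 2 5)

f r f r f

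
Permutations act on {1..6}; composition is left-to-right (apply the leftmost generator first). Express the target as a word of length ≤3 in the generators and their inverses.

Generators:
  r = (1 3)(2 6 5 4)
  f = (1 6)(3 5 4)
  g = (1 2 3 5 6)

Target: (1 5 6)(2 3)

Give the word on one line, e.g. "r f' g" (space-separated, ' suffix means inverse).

  after r: (1 3)(2 6 5 4)
  after f': (1 4 2)(3 6)
  after r': (1 5 6)(2 3)

r f' r'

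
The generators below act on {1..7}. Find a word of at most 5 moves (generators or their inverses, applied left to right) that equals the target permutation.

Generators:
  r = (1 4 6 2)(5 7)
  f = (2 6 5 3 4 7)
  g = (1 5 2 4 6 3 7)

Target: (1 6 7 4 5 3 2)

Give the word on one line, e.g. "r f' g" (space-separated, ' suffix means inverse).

f f r g

  after f: (2 6 5 3 4 7)
  after f: (2 5 4)(3 7 6)
  after r: (1 4)(2 7)(3 5 6)
  after g: (1 6 7 4 5 3 2)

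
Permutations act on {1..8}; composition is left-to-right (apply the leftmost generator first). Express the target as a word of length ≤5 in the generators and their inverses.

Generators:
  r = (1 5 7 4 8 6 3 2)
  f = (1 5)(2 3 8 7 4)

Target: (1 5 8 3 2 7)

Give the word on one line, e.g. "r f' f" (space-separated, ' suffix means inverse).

r f r

  after r: (1 5 7 4 8 6 3 2)
  after f: (2 5 4 7)(6 8)
  after r: (1 5 8 3 2 7)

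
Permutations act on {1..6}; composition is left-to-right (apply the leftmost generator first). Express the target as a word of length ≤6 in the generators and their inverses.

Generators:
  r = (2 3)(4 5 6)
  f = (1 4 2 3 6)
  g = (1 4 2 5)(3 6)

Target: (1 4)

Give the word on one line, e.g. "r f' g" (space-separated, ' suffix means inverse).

f g' f' r

  after f: (1 4 2 3 6)
  after g': (2 6 5)
  after f': (1 6 5 4)(2 3)
  after r: (1 4)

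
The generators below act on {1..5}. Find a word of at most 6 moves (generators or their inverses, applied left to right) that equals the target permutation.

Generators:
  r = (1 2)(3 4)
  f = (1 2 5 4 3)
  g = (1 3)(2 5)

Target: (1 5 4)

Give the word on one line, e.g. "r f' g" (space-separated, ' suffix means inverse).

  after f: (1 2 5 4 3)
  after g: (1 5 4)
  after g: (1 2 5 4 3)
  after g: (1 5 4)

f g g g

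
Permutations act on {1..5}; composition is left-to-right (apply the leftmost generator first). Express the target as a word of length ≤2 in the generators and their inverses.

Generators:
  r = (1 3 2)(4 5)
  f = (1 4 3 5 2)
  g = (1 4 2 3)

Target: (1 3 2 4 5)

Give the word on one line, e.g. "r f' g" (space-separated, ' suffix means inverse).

f f

  after f: (1 4 3 5 2)
  after f: (1 3 2 4 5)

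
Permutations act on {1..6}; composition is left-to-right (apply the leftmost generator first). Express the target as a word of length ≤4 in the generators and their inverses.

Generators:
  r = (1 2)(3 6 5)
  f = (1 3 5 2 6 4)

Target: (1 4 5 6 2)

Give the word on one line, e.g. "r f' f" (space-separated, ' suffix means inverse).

  after f: (1 3 5 2 6 4)
  after r: (1 6 4 2 5)
  after f: (1 4 6)(3 5)
  after r: (1 4 5 6 2)

f r f r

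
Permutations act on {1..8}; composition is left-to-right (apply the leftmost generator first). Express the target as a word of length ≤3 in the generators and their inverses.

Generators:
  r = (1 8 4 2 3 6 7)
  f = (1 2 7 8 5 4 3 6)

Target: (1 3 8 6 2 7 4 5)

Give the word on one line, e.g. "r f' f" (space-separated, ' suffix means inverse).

f' r'

  after f': (1 6 3 4 5 8 7 2)
  after r': (1 3 8 6 2 7 4 5)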